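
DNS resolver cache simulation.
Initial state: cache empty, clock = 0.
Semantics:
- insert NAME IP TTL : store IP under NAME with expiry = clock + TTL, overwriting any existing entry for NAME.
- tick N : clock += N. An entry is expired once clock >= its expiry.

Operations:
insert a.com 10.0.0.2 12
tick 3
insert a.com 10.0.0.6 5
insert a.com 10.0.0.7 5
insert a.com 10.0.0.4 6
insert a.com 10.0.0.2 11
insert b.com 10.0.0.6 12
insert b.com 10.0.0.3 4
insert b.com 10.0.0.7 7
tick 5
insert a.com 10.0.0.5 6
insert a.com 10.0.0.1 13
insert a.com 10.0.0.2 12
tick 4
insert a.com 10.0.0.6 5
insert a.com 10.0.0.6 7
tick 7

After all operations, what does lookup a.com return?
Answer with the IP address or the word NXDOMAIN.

Answer: NXDOMAIN

Derivation:
Op 1: insert a.com -> 10.0.0.2 (expiry=0+12=12). clock=0
Op 2: tick 3 -> clock=3.
Op 3: insert a.com -> 10.0.0.6 (expiry=3+5=8). clock=3
Op 4: insert a.com -> 10.0.0.7 (expiry=3+5=8). clock=3
Op 5: insert a.com -> 10.0.0.4 (expiry=3+6=9). clock=3
Op 6: insert a.com -> 10.0.0.2 (expiry=3+11=14). clock=3
Op 7: insert b.com -> 10.0.0.6 (expiry=3+12=15). clock=3
Op 8: insert b.com -> 10.0.0.3 (expiry=3+4=7). clock=3
Op 9: insert b.com -> 10.0.0.7 (expiry=3+7=10). clock=3
Op 10: tick 5 -> clock=8.
Op 11: insert a.com -> 10.0.0.5 (expiry=8+6=14). clock=8
Op 12: insert a.com -> 10.0.0.1 (expiry=8+13=21). clock=8
Op 13: insert a.com -> 10.0.0.2 (expiry=8+12=20). clock=8
Op 14: tick 4 -> clock=12. purged={b.com}
Op 15: insert a.com -> 10.0.0.6 (expiry=12+5=17). clock=12
Op 16: insert a.com -> 10.0.0.6 (expiry=12+7=19). clock=12
Op 17: tick 7 -> clock=19. purged={a.com}
lookup a.com: not in cache (expired or never inserted)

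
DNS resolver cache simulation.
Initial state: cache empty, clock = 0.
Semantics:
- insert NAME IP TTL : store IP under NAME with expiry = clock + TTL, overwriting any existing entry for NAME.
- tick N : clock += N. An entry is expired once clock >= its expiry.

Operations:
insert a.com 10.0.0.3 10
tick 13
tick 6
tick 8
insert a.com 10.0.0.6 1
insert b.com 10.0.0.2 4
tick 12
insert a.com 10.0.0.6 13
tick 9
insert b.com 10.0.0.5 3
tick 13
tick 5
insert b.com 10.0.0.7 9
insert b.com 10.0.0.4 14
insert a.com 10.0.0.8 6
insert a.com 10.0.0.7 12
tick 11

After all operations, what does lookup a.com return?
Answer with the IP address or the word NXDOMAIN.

Op 1: insert a.com -> 10.0.0.3 (expiry=0+10=10). clock=0
Op 2: tick 13 -> clock=13. purged={a.com}
Op 3: tick 6 -> clock=19.
Op 4: tick 8 -> clock=27.
Op 5: insert a.com -> 10.0.0.6 (expiry=27+1=28). clock=27
Op 6: insert b.com -> 10.0.0.2 (expiry=27+4=31). clock=27
Op 7: tick 12 -> clock=39. purged={a.com,b.com}
Op 8: insert a.com -> 10.0.0.6 (expiry=39+13=52). clock=39
Op 9: tick 9 -> clock=48.
Op 10: insert b.com -> 10.0.0.5 (expiry=48+3=51). clock=48
Op 11: tick 13 -> clock=61. purged={a.com,b.com}
Op 12: tick 5 -> clock=66.
Op 13: insert b.com -> 10.0.0.7 (expiry=66+9=75). clock=66
Op 14: insert b.com -> 10.0.0.4 (expiry=66+14=80). clock=66
Op 15: insert a.com -> 10.0.0.8 (expiry=66+6=72). clock=66
Op 16: insert a.com -> 10.0.0.7 (expiry=66+12=78). clock=66
Op 17: tick 11 -> clock=77.
lookup a.com: present, ip=10.0.0.7 expiry=78 > clock=77

Answer: 10.0.0.7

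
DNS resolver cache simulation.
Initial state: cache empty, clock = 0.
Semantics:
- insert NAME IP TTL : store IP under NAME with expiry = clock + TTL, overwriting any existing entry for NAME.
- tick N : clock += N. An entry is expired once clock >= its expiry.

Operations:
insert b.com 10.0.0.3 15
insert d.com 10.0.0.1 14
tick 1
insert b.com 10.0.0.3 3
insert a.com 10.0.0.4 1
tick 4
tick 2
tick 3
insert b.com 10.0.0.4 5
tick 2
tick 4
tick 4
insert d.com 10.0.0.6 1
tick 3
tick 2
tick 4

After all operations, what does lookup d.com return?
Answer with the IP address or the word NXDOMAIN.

Op 1: insert b.com -> 10.0.0.3 (expiry=0+15=15). clock=0
Op 2: insert d.com -> 10.0.0.1 (expiry=0+14=14). clock=0
Op 3: tick 1 -> clock=1.
Op 4: insert b.com -> 10.0.0.3 (expiry=1+3=4). clock=1
Op 5: insert a.com -> 10.0.0.4 (expiry=1+1=2). clock=1
Op 6: tick 4 -> clock=5. purged={a.com,b.com}
Op 7: tick 2 -> clock=7.
Op 8: tick 3 -> clock=10.
Op 9: insert b.com -> 10.0.0.4 (expiry=10+5=15). clock=10
Op 10: tick 2 -> clock=12.
Op 11: tick 4 -> clock=16. purged={b.com,d.com}
Op 12: tick 4 -> clock=20.
Op 13: insert d.com -> 10.0.0.6 (expiry=20+1=21). clock=20
Op 14: tick 3 -> clock=23. purged={d.com}
Op 15: tick 2 -> clock=25.
Op 16: tick 4 -> clock=29.
lookup d.com: not in cache (expired or never inserted)

Answer: NXDOMAIN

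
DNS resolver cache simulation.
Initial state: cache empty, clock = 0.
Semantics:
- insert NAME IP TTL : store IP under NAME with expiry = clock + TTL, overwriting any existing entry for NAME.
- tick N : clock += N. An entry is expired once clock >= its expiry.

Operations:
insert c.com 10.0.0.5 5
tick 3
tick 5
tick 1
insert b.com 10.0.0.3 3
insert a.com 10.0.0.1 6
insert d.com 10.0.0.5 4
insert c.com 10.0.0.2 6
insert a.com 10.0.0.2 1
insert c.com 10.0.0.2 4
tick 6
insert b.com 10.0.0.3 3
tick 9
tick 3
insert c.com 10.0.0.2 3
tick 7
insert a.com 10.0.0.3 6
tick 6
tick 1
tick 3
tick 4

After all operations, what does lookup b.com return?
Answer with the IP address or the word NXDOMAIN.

Answer: NXDOMAIN

Derivation:
Op 1: insert c.com -> 10.0.0.5 (expiry=0+5=5). clock=0
Op 2: tick 3 -> clock=3.
Op 3: tick 5 -> clock=8. purged={c.com}
Op 4: tick 1 -> clock=9.
Op 5: insert b.com -> 10.0.0.3 (expiry=9+3=12). clock=9
Op 6: insert a.com -> 10.0.0.1 (expiry=9+6=15). clock=9
Op 7: insert d.com -> 10.0.0.5 (expiry=9+4=13). clock=9
Op 8: insert c.com -> 10.0.0.2 (expiry=9+6=15). clock=9
Op 9: insert a.com -> 10.0.0.2 (expiry=9+1=10). clock=9
Op 10: insert c.com -> 10.0.0.2 (expiry=9+4=13). clock=9
Op 11: tick 6 -> clock=15. purged={a.com,b.com,c.com,d.com}
Op 12: insert b.com -> 10.0.0.3 (expiry=15+3=18). clock=15
Op 13: tick 9 -> clock=24. purged={b.com}
Op 14: tick 3 -> clock=27.
Op 15: insert c.com -> 10.0.0.2 (expiry=27+3=30). clock=27
Op 16: tick 7 -> clock=34. purged={c.com}
Op 17: insert a.com -> 10.0.0.3 (expiry=34+6=40). clock=34
Op 18: tick 6 -> clock=40. purged={a.com}
Op 19: tick 1 -> clock=41.
Op 20: tick 3 -> clock=44.
Op 21: tick 4 -> clock=48.
lookup b.com: not in cache (expired or never inserted)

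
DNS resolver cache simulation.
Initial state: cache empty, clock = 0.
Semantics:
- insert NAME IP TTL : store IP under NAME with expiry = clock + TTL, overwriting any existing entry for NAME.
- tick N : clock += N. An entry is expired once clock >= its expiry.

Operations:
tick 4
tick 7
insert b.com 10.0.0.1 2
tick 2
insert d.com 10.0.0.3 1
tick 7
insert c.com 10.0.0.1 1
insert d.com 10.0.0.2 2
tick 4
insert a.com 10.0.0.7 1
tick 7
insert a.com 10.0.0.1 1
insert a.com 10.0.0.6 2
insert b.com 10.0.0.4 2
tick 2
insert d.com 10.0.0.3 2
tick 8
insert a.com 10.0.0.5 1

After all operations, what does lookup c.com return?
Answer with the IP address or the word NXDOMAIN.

Answer: NXDOMAIN

Derivation:
Op 1: tick 4 -> clock=4.
Op 2: tick 7 -> clock=11.
Op 3: insert b.com -> 10.0.0.1 (expiry=11+2=13). clock=11
Op 4: tick 2 -> clock=13. purged={b.com}
Op 5: insert d.com -> 10.0.0.3 (expiry=13+1=14). clock=13
Op 6: tick 7 -> clock=20. purged={d.com}
Op 7: insert c.com -> 10.0.0.1 (expiry=20+1=21). clock=20
Op 8: insert d.com -> 10.0.0.2 (expiry=20+2=22). clock=20
Op 9: tick 4 -> clock=24. purged={c.com,d.com}
Op 10: insert a.com -> 10.0.0.7 (expiry=24+1=25). clock=24
Op 11: tick 7 -> clock=31. purged={a.com}
Op 12: insert a.com -> 10.0.0.1 (expiry=31+1=32). clock=31
Op 13: insert a.com -> 10.0.0.6 (expiry=31+2=33). clock=31
Op 14: insert b.com -> 10.0.0.4 (expiry=31+2=33). clock=31
Op 15: tick 2 -> clock=33. purged={a.com,b.com}
Op 16: insert d.com -> 10.0.0.3 (expiry=33+2=35). clock=33
Op 17: tick 8 -> clock=41. purged={d.com}
Op 18: insert a.com -> 10.0.0.5 (expiry=41+1=42). clock=41
lookup c.com: not in cache (expired or never inserted)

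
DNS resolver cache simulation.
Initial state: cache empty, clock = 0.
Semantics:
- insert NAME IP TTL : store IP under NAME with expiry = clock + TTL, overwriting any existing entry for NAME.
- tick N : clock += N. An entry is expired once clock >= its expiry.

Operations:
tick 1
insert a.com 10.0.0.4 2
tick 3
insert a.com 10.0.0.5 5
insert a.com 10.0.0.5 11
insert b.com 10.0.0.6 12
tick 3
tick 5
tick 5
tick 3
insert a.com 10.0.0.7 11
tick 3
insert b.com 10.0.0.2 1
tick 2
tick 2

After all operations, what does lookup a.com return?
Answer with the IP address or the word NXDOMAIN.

Op 1: tick 1 -> clock=1.
Op 2: insert a.com -> 10.0.0.4 (expiry=1+2=3). clock=1
Op 3: tick 3 -> clock=4. purged={a.com}
Op 4: insert a.com -> 10.0.0.5 (expiry=4+5=9). clock=4
Op 5: insert a.com -> 10.0.0.5 (expiry=4+11=15). clock=4
Op 6: insert b.com -> 10.0.0.6 (expiry=4+12=16). clock=4
Op 7: tick 3 -> clock=7.
Op 8: tick 5 -> clock=12.
Op 9: tick 5 -> clock=17. purged={a.com,b.com}
Op 10: tick 3 -> clock=20.
Op 11: insert a.com -> 10.0.0.7 (expiry=20+11=31). clock=20
Op 12: tick 3 -> clock=23.
Op 13: insert b.com -> 10.0.0.2 (expiry=23+1=24). clock=23
Op 14: tick 2 -> clock=25. purged={b.com}
Op 15: tick 2 -> clock=27.
lookup a.com: present, ip=10.0.0.7 expiry=31 > clock=27

Answer: 10.0.0.7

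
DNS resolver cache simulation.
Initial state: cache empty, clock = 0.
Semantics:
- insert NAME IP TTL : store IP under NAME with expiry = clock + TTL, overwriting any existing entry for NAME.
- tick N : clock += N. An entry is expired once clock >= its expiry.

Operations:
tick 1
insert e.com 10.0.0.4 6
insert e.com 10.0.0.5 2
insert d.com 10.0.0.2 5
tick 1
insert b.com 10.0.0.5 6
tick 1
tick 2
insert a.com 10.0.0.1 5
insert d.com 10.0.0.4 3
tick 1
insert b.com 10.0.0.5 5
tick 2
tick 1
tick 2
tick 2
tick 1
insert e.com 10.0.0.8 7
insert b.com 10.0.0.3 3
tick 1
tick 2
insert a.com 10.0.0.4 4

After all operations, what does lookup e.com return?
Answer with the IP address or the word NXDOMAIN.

Answer: 10.0.0.8

Derivation:
Op 1: tick 1 -> clock=1.
Op 2: insert e.com -> 10.0.0.4 (expiry=1+6=7). clock=1
Op 3: insert e.com -> 10.0.0.5 (expiry=1+2=3). clock=1
Op 4: insert d.com -> 10.0.0.2 (expiry=1+5=6). clock=1
Op 5: tick 1 -> clock=2.
Op 6: insert b.com -> 10.0.0.5 (expiry=2+6=8). clock=2
Op 7: tick 1 -> clock=3. purged={e.com}
Op 8: tick 2 -> clock=5.
Op 9: insert a.com -> 10.0.0.1 (expiry=5+5=10). clock=5
Op 10: insert d.com -> 10.0.0.4 (expiry=5+3=8). clock=5
Op 11: tick 1 -> clock=6.
Op 12: insert b.com -> 10.0.0.5 (expiry=6+5=11). clock=6
Op 13: tick 2 -> clock=8. purged={d.com}
Op 14: tick 1 -> clock=9.
Op 15: tick 2 -> clock=11. purged={a.com,b.com}
Op 16: tick 2 -> clock=13.
Op 17: tick 1 -> clock=14.
Op 18: insert e.com -> 10.0.0.8 (expiry=14+7=21). clock=14
Op 19: insert b.com -> 10.0.0.3 (expiry=14+3=17). clock=14
Op 20: tick 1 -> clock=15.
Op 21: tick 2 -> clock=17. purged={b.com}
Op 22: insert a.com -> 10.0.0.4 (expiry=17+4=21). clock=17
lookup e.com: present, ip=10.0.0.8 expiry=21 > clock=17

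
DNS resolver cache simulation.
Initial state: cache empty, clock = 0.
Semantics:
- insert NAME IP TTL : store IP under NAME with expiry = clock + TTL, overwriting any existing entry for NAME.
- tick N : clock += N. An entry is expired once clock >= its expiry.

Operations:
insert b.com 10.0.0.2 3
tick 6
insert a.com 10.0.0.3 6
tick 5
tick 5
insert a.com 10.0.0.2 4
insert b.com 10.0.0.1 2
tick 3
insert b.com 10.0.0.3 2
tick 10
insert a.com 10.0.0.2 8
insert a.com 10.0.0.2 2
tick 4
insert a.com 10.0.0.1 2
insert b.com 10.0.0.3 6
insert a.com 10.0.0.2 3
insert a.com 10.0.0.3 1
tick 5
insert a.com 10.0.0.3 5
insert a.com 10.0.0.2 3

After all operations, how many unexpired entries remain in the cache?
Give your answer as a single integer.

Answer: 2

Derivation:
Op 1: insert b.com -> 10.0.0.2 (expiry=0+3=3). clock=0
Op 2: tick 6 -> clock=6. purged={b.com}
Op 3: insert a.com -> 10.0.0.3 (expiry=6+6=12). clock=6
Op 4: tick 5 -> clock=11.
Op 5: tick 5 -> clock=16. purged={a.com}
Op 6: insert a.com -> 10.0.0.2 (expiry=16+4=20). clock=16
Op 7: insert b.com -> 10.0.0.1 (expiry=16+2=18). clock=16
Op 8: tick 3 -> clock=19. purged={b.com}
Op 9: insert b.com -> 10.0.0.3 (expiry=19+2=21). clock=19
Op 10: tick 10 -> clock=29. purged={a.com,b.com}
Op 11: insert a.com -> 10.0.0.2 (expiry=29+8=37). clock=29
Op 12: insert a.com -> 10.0.0.2 (expiry=29+2=31). clock=29
Op 13: tick 4 -> clock=33. purged={a.com}
Op 14: insert a.com -> 10.0.0.1 (expiry=33+2=35). clock=33
Op 15: insert b.com -> 10.0.0.3 (expiry=33+6=39). clock=33
Op 16: insert a.com -> 10.0.0.2 (expiry=33+3=36). clock=33
Op 17: insert a.com -> 10.0.0.3 (expiry=33+1=34). clock=33
Op 18: tick 5 -> clock=38. purged={a.com}
Op 19: insert a.com -> 10.0.0.3 (expiry=38+5=43). clock=38
Op 20: insert a.com -> 10.0.0.2 (expiry=38+3=41). clock=38
Final cache (unexpired): {a.com,b.com} -> size=2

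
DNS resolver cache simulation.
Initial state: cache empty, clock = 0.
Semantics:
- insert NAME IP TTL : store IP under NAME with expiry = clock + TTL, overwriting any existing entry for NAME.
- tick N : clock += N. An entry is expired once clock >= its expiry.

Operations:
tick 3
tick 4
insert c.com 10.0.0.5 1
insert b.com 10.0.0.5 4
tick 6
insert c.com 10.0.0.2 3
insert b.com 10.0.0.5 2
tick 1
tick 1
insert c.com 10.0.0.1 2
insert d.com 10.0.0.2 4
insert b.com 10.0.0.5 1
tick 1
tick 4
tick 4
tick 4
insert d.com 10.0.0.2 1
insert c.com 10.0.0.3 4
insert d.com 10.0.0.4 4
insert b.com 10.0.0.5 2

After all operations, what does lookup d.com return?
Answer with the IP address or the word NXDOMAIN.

Answer: 10.0.0.4

Derivation:
Op 1: tick 3 -> clock=3.
Op 2: tick 4 -> clock=7.
Op 3: insert c.com -> 10.0.0.5 (expiry=7+1=8). clock=7
Op 4: insert b.com -> 10.0.0.5 (expiry=7+4=11). clock=7
Op 5: tick 6 -> clock=13. purged={b.com,c.com}
Op 6: insert c.com -> 10.0.0.2 (expiry=13+3=16). clock=13
Op 7: insert b.com -> 10.0.0.5 (expiry=13+2=15). clock=13
Op 8: tick 1 -> clock=14.
Op 9: tick 1 -> clock=15. purged={b.com}
Op 10: insert c.com -> 10.0.0.1 (expiry=15+2=17). clock=15
Op 11: insert d.com -> 10.0.0.2 (expiry=15+4=19). clock=15
Op 12: insert b.com -> 10.0.0.5 (expiry=15+1=16). clock=15
Op 13: tick 1 -> clock=16. purged={b.com}
Op 14: tick 4 -> clock=20. purged={c.com,d.com}
Op 15: tick 4 -> clock=24.
Op 16: tick 4 -> clock=28.
Op 17: insert d.com -> 10.0.0.2 (expiry=28+1=29). clock=28
Op 18: insert c.com -> 10.0.0.3 (expiry=28+4=32). clock=28
Op 19: insert d.com -> 10.0.0.4 (expiry=28+4=32). clock=28
Op 20: insert b.com -> 10.0.0.5 (expiry=28+2=30). clock=28
lookup d.com: present, ip=10.0.0.4 expiry=32 > clock=28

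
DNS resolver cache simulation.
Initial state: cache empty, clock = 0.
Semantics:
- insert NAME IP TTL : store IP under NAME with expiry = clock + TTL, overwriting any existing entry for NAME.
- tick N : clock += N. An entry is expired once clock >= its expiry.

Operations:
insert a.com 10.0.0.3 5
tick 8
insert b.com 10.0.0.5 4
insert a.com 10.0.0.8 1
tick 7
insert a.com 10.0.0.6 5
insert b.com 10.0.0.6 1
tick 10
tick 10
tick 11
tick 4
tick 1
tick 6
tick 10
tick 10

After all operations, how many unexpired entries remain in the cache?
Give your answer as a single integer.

Op 1: insert a.com -> 10.0.0.3 (expiry=0+5=5). clock=0
Op 2: tick 8 -> clock=8. purged={a.com}
Op 3: insert b.com -> 10.0.0.5 (expiry=8+4=12). clock=8
Op 4: insert a.com -> 10.0.0.8 (expiry=8+1=9). clock=8
Op 5: tick 7 -> clock=15. purged={a.com,b.com}
Op 6: insert a.com -> 10.0.0.6 (expiry=15+5=20). clock=15
Op 7: insert b.com -> 10.0.0.6 (expiry=15+1=16). clock=15
Op 8: tick 10 -> clock=25. purged={a.com,b.com}
Op 9: tick 10 -> clock=35.
Op 10: tick 11 -> clock=46.
Op 11: tick 4 -> clock=50.
Op 12: tick 1 -> clock=51.
Op 13: tick 6 -> clock=57.
Op 14: tick 10 -> clock=67.
Op 15: tick 10 -> clock=77.
Final cache (unexpired): {} -> size=0

Answer: 0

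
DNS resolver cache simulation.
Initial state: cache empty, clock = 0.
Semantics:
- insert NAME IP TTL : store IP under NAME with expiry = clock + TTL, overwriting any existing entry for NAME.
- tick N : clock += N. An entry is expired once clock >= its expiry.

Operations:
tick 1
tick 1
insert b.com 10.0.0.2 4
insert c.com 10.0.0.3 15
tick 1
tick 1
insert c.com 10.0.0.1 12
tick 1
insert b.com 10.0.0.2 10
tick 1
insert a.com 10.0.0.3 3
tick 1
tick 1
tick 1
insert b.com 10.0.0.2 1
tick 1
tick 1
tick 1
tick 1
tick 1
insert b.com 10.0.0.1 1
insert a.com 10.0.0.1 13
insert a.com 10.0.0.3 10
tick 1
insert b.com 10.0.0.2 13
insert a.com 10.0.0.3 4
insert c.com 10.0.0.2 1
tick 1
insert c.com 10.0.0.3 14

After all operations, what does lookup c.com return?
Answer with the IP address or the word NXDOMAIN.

Answer: 10.0.0.3

Derivation:
Op 1: tick 1 -> clock=1.
Op 2: tick 1 -> clock=2.
Op 3: insert b.com -> 10.0.0.2 (expiry=2+4=6). clock=2
Op 4: insert c.com -> 10.0.0.3 (expiry=2+15=17). clock=2
Op 5: tick 1 -> clock=3.
Op 6: tick 1 -> clock=4.
Op 7: insert c.com -> 10.0.0.1 (expiry=4+12=16). clock=4
Op 8: tick 1 -> clock=5.
Op 9: insert b.com -> 10.0.0.2 (expiry=5+10=15). clock=5
Op 10: tick 1 -> clock=6.
Op 11: insert a.com -> 10.0.0.3 (expiry=6+3=9). clock=6
Op 12: tick 1 -> clock=7.
Op 13: tick 1 -> clock=8.
Op 14: tick 1 -> clock=9. purged={a.com}
Op 15: insert b.com -> 10.0.0.2 (expiry=9+1=10). clock=9
Op 16: tick 1 -> clock=10. purged={b.com}
Op 17: tick 1 -> clock=11.
Op 18: tick 1 -> clock=12.
Op 19: tick 1 -> clock=13.
Op 20: tick 1 -> clock=14.
Op 21: insert b.com -> 10.0.0.1 (expiry=14+1=15). clock=14
Op 22: insert a.com -> 10.0.0.1 (expiry=14+13=27). clock=14
Op 23: insert a.com -> 10.0.0.3 (expiry=14+10=24). clock=14
Op 24: tick 1 -> clock=15. purged={b.com}
Op 25: insert b.com -> 10.0.0.2 (expiry=15+13=28). clock=15
Op 26: insert a.com -> 10.0.0.3 (expiry=15+4=19). clock=15
Op 27: insert c.com -> 10.0.0.2 (expiry=15+1=16). clock=15
Op 28: tick 1 -> clock=16. purged={c.com}
Op 29: insert c.com -> 10.0.0.3 (expiry=16+14=30). clock=16
lookup c.com: present, ip=10.0.0.3 expiry=30 > clock=16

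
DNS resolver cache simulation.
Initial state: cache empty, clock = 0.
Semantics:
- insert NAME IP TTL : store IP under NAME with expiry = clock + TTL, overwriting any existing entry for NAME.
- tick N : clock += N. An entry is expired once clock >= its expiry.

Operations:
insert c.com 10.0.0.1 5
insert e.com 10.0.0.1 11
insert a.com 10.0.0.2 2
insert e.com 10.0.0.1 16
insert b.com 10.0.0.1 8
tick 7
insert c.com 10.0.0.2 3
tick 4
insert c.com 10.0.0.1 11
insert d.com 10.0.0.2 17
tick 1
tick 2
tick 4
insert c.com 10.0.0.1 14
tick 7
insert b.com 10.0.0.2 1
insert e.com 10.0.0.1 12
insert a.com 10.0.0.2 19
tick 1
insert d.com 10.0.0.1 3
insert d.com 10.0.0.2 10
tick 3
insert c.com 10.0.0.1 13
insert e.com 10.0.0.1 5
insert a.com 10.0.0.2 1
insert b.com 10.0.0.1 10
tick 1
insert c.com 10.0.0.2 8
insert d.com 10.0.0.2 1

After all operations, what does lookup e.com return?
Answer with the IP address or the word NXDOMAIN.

Op 1: insert c.com -> 10.0.0.1 (expiry=0+5=5). clock=0
Op 2: insert e.com -> 10.0.0.1 (expiry=0+11=11). clock=0
Op 3: insert a.com -> 10.0.0.2 (expiry=0+2=2). clock=0
Op 4: insert e.com -> 10.0.0.1 (expiry=0+16=16). clock=0
Op 5: insert b.com -> 10.0.0.1 (expiry=0+8=8). clock=0
Op 6: tick 7 -> clock=7. purged={a.com,c.com}
Op 7: insert c.com -> 10.0.0.2 (expiry=7+3=10). clock=7
Op 8: tick 4 -> clock=11. purged={b.com,c.com}
Op 9: insert c.com -> 10.0.0.1 (expiry=11+11=22). clock=11
Op 10: insert d.com -> 10.0.0.2 (expiry=11+17=28). clock=11
Op 11: tick 1 -> clock=12.
Op 12: tick 2 -> clock=14.
Op 13: tick 4 -> clock=18. purged={e.com}
Op 14: insert c.com -> 10.0.0.1 (expiry=18+14=32). clock=18
Op 15: tick 7 -> clock=25.
Op 16: insert b.com -> 10.0.0.2 (expiry=25+1=26). clock=25
Op 17: insert e.com -> 10.0.0.1 (expiry=25+12=37). clock=25
Op 18: insert a.com -> 10.0.0.2 (expiry=25+19=44). clock=25
Op 19: tick 1 -> clock=26. purged={b.com}
Op 20: insert d.com -> 10.0.0.1 (expiry=26+3=29). clock=26
Op 21: insert d.com -> 10.0.0.2 (expiry=26+10=36). clock=26
Op 22: tick 3 -> clock=29.
Op 23: insert c.com -> 10.0.0.1 (expiry=29+13=42). clock=29
Op 24: insert e.com -> 10.0.0.1 (expiry=29+5=34). clock=29
Op 25: insert a.com -> 10.0.0.2 (expiry=29+1=30). clock=29
Op 26: insert b.com -> 10.0.0.1 (expiry=29+10=39). clock=29
Op 27: tick 1 -> clock=30. purged={a.com}
Op 28: insert c.com -> 10.0.0.2 (expiry=30+8=38). clock=30
Op 29: insert d.com -> 10.0.0.2 (expiry=30+1=31). clock=30
lookup e.com: present, ip=10.0.0.1 expiry=34 > clock=30

Answer: 10.0.0.1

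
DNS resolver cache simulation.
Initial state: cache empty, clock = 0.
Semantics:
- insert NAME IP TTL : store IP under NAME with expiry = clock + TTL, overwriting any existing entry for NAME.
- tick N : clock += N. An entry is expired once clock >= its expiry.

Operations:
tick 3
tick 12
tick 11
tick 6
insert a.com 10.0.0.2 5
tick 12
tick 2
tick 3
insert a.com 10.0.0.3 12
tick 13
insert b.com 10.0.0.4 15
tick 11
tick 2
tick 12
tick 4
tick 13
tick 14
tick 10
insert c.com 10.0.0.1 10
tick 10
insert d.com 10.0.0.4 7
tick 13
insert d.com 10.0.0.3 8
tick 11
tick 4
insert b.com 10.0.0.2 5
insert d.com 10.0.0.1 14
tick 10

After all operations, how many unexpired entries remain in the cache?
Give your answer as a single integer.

Answer: 1

Derivation:
Op 1: tick 3 -> clock=3.
Op 2: tick 12 -> clock=15.
Op 3: tick 11 -> clock=26.
Op 4: tick 6 -> clock=32.
Op 5: insert a.com -> 10.0.0.2 (expiry=32+5=37). clock=32
Op 6: tick 12 -> clock=44. purged={a.com}
Op 7: tick 2 -> clock=46.
Op 8: tick 3 -> clock=49.
Op 9: insert a.com -> 10.0.0.3 (expiry=49+12=61). clock=49
Op 10: tick 13 -> clock=62. purged={a.com}
Op 11: insert b.com -> 10.0.0.4 (expiry=62+15=77). clock=62
Op 12: tick 11 -> clock=73.
Op 13: tick 2 -> clock=75.
Op 14: tick 12 -> clock=87. purged={b.com}
Op 15: tick 4 -> clock=91.
Op 16: tick 13 -> clock=104.
Op 17: tick 14 -> clock=118.
Op 18: tick 10 -> clock=128.
Op 19: insert c.com -> 10.0.0.1 (expiry=128+10=138). clock=128
Op 20: tick 10 -> clock=138. purged={c.com}
Op 21: insert d.com -> 10.0.0.4 (expiry=138+7=145). clock=138
Op 22: tick 13 -> clock=151. purged={d.com}
Op 23: insert d.com -> 10.0.0.3 (expiry=151+8=159). clock=151
Op 24: tick 11 -> clock=162. purged={d.com}
Op 25: tick 4 -> clock=166.
Op 26: insert b.com -> 10.0.0.2 (expiry=166+5=171). clock=166
Op 27: insert d.com -> 10.0.0.1 (expiry=166+14=180). clock=166
Op 28: tick 10 -> clock=176. purged={b.com}
Final cache (unexpired): {d.com} -> size=1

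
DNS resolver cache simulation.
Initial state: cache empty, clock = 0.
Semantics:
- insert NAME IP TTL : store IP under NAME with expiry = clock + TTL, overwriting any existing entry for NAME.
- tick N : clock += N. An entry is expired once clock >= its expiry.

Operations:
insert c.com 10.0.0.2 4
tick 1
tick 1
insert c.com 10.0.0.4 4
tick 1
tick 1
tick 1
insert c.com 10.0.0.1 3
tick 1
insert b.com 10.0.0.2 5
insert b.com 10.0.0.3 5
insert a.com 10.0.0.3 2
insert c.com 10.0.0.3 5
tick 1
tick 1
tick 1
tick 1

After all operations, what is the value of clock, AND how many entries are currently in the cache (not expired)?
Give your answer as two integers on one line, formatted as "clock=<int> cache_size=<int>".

Op 1: insert c.com -> 10.0.0.2 (expiry=0+4=4). clock=0
Op 2: tick 1 -> clock=1.
Op 3: tick 1 -> clock=2.
Op 4: insert c.com -> 10.0.0.4 (expiry=2+4=6). clock=2
Op 5: tick 1 -> clock=3.
Op 6: tick 1 -> clock=4.
Op 7: tick 1 -> clock=5.
Op 8: insert c.com -> 10.0.0.1 (expiry=5+3=8). clock=5
Op 9: tick 1 -> clock=6.
Op 10: insert b.com -> 10.0.0.2 (expiry=6+5=11). clock=6
Op 11: insert b.com -> 10.0.0.3 (expiry=6+5=11). clock=6
Op 12: insert a.com -> 10.0.0.3 (expiry=6+2=8). clock=6
Op 13: insert c.com -> 10.0.0.3 (expiry=6+5=11). clock=6
Op 14: tick 1 -> clock=7.
Op 15: tick 1 -> clock=8. purged={a.com}
Op 16: tick 1 -> clock=9.
Op 17: tick 1 -> clock=10.
Final clock = 10
Final cache (unexpired): {b.com,c.com} -> size=2

Answer: clock=10 cache_size=2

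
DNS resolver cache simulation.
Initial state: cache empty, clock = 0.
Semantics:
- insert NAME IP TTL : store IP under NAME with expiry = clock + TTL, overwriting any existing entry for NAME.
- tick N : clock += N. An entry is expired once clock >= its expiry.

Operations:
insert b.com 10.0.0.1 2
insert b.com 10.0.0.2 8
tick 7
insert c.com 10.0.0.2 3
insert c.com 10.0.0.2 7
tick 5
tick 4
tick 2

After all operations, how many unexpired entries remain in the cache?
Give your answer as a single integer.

Answer: 0

Derivation:
Op 1: insert b.com -> 10.0.0.1 (expiry=0+2=2). clock=0
Op 2: insert b.com -> 10.0.0.2 (expiry=0+8=8). clock=0
Op 3: tick 7 -> clock=7.
Op 4: insert c.com -> 10.0.0.2 (expiry=7+3=10). clock=7
Op 5: insert c.com -> 10.0.0.2 (expiry=7+7=14). clock=7
Op 6: tick 5 -> clock=12. purged={b.com}
Op 7: tick 4 -> clock=16. purged={c.com}
Op 8: tick 2 -> clock=18.
Final cache (unexpired): {} -> size=0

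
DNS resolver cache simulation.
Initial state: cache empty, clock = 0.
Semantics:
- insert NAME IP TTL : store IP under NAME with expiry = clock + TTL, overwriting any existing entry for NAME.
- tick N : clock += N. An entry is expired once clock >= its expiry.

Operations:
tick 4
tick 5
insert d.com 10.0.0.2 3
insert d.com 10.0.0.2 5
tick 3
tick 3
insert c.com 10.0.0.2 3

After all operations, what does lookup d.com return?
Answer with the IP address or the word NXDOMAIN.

Op 1: tick 4 -> clock=4.
Op 2: tick 5 -> clock=9.
Op 3: insert d.com -> 10.0.0.2 (expiry=9+3=12). clock=9
Op 4: insert d.com -> 10.0.0.2 (expiry=9+5=14). clock=9
Op 5: tick 3 -> clock=12.
Op 6: tick 3 -> clock=15. purged={d.com}
Op 7: insert c.com -> 10.0.0.2 (expiry=15+3=18). clock=15
lookup d.com: not in cache (expired or never inserted)

Answer: NXDOMAIN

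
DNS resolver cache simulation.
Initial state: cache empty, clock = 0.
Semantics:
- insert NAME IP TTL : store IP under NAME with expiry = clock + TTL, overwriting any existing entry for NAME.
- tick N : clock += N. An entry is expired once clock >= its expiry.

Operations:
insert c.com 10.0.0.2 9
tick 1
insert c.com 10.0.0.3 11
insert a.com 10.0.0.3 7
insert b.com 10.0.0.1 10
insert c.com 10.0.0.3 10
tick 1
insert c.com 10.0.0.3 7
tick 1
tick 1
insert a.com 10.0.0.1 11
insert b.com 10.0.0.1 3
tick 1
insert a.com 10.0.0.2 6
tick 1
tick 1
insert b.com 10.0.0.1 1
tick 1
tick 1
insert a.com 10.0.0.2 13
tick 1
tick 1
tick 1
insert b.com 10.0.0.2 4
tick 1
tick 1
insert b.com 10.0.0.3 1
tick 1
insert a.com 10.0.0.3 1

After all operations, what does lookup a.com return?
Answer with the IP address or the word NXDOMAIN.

Op 1: insert c.com -> 10.0.0.2 (expiry=0+9=9). clock=0
Op 2: tick 1 -> clock=1.
Op 3: insert c.com -> 10.0.0.3 (expiry=1+11=12). clock=1
Op 4: insert a.com -> 10.0.0.3 (expiry=1+7=8). clock=1
Op 5: insert b.com -> 10.0.0.1 (expiry=1+10=11). clock=1
Op 6: insert c.com -> 10.0.0.3 (expiry=1+10=11). clock=1
Op 7: tick 1 -> clock=2.
Op 8: insert c.com -> 10.0.0.3 (expiry=2+7=9). clock=2
Op 9: tick 1 -> clock=3.
Op 10: tick 1 -> clock=4.
Op 11: insert a.com -> 10.0.0.1 (expiry=4+11=15). clock=4
Op 12: insert b.com -> 10.0.0.1 (expiry=4+3=7). clock=4
Op 13: tick 1 -> clock=5.
Op 14: insert a.com -> 10.0.0.2 (expiry=5+6=11). clock=5
Op 15: tick 1 -> clock=6.
Op 16: tick 1 -> clock=7. purged={b.com}
Op 17: insert b.com -> 10.0.0.1 (expiry=7+1=8). clock=7
Op 18: tick 1 -> clock=8. purged={b.com}
Op 19: tick 1 -> clock=9. purged={c.com}
Op 20: insert a.com -> 10.0.0.2 (expiry=9+13=22). clock=9
Op 21: tick 1 -> clock=10.
Op 22: tick 1 -> clock=11.
Op 23: tick 1 -> clock=12.
Op 24: insert b.com -> 10.0.0.2 (expiry=12+4=16). clock=12
Op 25: tick 1 -> clock=13.
Op 26: tick 1 -> clock=14.
Op 27: insert b.com -> 10.0.0.3 (expiry=14+1=15). clock=14
Op 28: tick 1 -> clock=15. purged={b.com}
Op 29: insert a.com -> 10.0.0.3 (expiry=15+1=16). clock=15
lookup a.com: present, ip=10.0.0.3 expiry=16 > clock=15

Answer: 10.0.0.3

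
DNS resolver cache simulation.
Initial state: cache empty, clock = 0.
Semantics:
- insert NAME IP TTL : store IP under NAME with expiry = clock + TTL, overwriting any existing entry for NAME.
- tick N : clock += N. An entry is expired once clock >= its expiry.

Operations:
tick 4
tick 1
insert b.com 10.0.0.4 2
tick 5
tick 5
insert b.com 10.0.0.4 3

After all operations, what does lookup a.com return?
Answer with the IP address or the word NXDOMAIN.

Answer: NXDOMAIN

Derivation:
Op 1: tick 4 -> clock=4.
Op 2: tick 1 -> clock=5.
Op 3: insert b.com -> 10.0.0.4 (expiry=5+2=7). clock=5
Op 4: tick 5 -> clock=10. purged={b.com}
Op 5: tick 5 -> clock=15.
Op 6: insert b.com -> 10.0.0.4 (expiry=15+3=18). clock=15
lookup a.com: not in cache (expired or never inserted)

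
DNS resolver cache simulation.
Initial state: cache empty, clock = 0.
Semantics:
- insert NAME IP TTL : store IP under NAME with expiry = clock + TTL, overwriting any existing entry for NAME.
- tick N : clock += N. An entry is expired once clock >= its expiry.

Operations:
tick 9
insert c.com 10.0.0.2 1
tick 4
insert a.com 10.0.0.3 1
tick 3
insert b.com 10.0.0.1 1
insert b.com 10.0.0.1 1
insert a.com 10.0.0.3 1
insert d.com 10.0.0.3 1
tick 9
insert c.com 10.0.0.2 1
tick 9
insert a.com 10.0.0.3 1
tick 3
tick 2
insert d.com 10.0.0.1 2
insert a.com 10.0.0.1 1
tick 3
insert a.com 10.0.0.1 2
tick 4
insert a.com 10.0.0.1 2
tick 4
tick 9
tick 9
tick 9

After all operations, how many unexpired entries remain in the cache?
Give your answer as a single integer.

Answer: 0

Derivation:
Op 1: tick 9 -> clock=9.
Op 2: insert c.com -> 10.0.0.2 (expiry=9+1=10). clock=9
Op 3: tick 4 -> clock=13. purged={c.com}
Op 4: insert a.com -> 10.0.0.3 (expiry=13+1=14). clock=13
Op 5: tick 3 -> clock=16. purged={a.com}
Op 6: insert b.com -> 10.0.0.1 (expiry=16+1=17). clock=16
Op 7: insert b.com -> 10.0.0.1 (expiry=16+1=17). clock=16
Op 8: insert a.com -> 10.0.0.3 (expiry=16+1=17). clock=16
Op 9: insert d.com -> 10.0.0.3 (expiry=16+1=17). clock=16
Op 10: tick 9 -> clock=25. purged={a.com,b.com,d.com}
Op 11: insert c.com -> 10.0.0.2 (expiry=25+1=26). clock=25
Op 12: tick 9 -> clock=34. purged={c.com}
Op 13: insert a.com -> 10.0.0.3 (expiry=34+1=35). clock=34
Op 14: tick 3 -> clock=37. purged={a.com}
Op 15: tick 2 -> clock=39.
Op 16: insert d.com -> 10.0.0.1 (expiry=39+2=41). clock=39
Op 17: insert a.com -> 10.0.0.1 (expiry=39+1=40). clock=39
Op 18: tick 3 -> clock=42. purged={a.com,d.com}
Op 19: insert a.com -> 10.0.0.1 (expiry=42+2=44). clock=42
Op 20: tick 4 -> clock=46. purged={a.com}
Op 21: insert a.com -> 10.0.0.1 (expiry=46+2=48). clock=46
Op 22: tick 4 -> clock=50. purged={a.com}
Op 23: tick 9 -> clock=59.
Op 24: tick 9 -> clock=68.
Op 25: tick 9 -> clock=77.
Final cache (unexpired): {} -> size=0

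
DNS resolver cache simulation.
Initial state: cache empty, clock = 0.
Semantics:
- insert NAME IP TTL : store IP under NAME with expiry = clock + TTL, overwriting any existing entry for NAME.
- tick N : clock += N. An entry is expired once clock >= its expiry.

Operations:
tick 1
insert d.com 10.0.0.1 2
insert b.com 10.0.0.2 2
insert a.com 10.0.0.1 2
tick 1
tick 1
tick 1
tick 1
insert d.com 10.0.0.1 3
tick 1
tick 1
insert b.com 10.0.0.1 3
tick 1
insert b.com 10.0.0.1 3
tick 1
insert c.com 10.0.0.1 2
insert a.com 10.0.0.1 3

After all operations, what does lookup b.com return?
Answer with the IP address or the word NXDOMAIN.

Op 1: tick 1 -> clock=1.
Op 2: insert d.com -> 10.0.0.1 (expiry=1+2=3). clock=1
Op 3: insert b.com -> 10.0.0.2 (expiry=1+2=3). clock=1
Op 4: insert a.com -> 10.0.0.1 (expiry=1+2=3). clock=1
Op 5: tick 1 -> clock=2.
Op 6: tick 1 -> clock=3. purged={a.com,b.com,d.com}
Op 7: tick 1 -> clock=4.
Op 8: tick 1 -> clock=5.
Op 9: insert d.com -> 10.0.0.1 (expiry=5+3=8). clock=5
Op 10: tick 1 -> clock=6.
Op 11: tick 1 -> clock=7.
Op 12: insert b.com -> 10.0.0.1 (expiry=7+3=10). clock=7
Op 13: tick 1 -> clock=8. purged={d.com}
Op 14: insert b.com -> 10.0.0.1 (expiry=8+3=11). clock=8
Op 15: tick 1 -> clock=9.
Op 16: insert c.com -> 10.0.0.1 (expiry=9+2=11). clock=9
Op 17: insert a.com -> 10.0.0.1 (expiry=9+3=12). clock=9
lookup b.com: present, ip=10.0.0.1 expiry=11 > clock=9

Answer: 10.0.0.1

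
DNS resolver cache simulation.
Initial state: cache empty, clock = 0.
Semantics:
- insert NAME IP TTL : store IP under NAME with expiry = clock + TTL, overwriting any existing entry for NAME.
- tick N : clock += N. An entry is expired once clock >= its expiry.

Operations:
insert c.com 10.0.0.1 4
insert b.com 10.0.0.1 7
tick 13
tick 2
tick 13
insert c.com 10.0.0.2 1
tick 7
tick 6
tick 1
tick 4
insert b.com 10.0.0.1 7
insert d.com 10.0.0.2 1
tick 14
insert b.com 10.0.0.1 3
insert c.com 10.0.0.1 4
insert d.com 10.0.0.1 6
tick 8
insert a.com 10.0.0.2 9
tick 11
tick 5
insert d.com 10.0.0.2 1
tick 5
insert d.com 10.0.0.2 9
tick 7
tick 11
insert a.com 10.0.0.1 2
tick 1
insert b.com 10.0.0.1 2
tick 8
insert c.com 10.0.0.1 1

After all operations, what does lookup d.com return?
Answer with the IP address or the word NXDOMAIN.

Op 1: insert c.com -> 10.0.0.1 (expiry=0+4=4). clock=0
Op 2: insert b.com -> 10.0.0.1 (expiry=0+7=7). clock=0
Op 3: tick 13 -> clock=13. purged={b.com,c.com}
Op 4: tick 2 -> clock=15.
Op 5: tick 13 -> clock=28.
Op 6: insert c.com -> 10.0.0.2 (expiry=28+1=29). clock=28
Op 7: tick 7 -> clock=35. purged={c.com}
Op 8: tick 6 -> clock=41.
Op 9: tick 1 -> clock=42.
Op 10: tick 4 -> clock=46.
Op 11: insert b.com -> 10.0.0.1 (expiry=46+7=53). clock=46
Op 12: insert d.com -> 10.0.0.2 (expiry=46+1=47). clock=46
Op 13: tick 14 -> clock=60. purged={b.com,d.com}
Op 14: insert b.com -> 10.0.0.1 (expiry=60+3=63). clock=60
Op 15: insert c.com -> 10.0.0.1 (expiry=60+4=64). clock=60
Op 16: insert d.com -> 10.0.0.1 (expiry=60+6=66). clock=60
Op 17: tick 8 -> clock=68. purged={b.com,c.com,d.com}
Op 18: insert a.com -> 10.0.0.2 (expiry=68+9=77). clock=68
Op 19: tick 11 -> clock=79. purged={a.com}
Op 20: tick 5 -> clock=84.
Op 21: insert d.com -> 10.0.0.2 (expiry=84+1=85). clock=84
Op 22: tick 5 -> clock=89. purged={d.com}
Op 23: insert d.com -> 10.0.0.2 (expiry=89+9=98). clock=89
Op 24: tick 7 -> clock=96.
Op 25: tick 11 -> clock=107. purged={d.com}
Op 26: insert a.com -> 10.0.0.1 (expiry=107+2=109). clock=107
Op 27: tick 1 -> clock=108.
Op 28: insert b.com -> 10.0.0.1 (expiry=108+2=110). clock=108
Op 29: tick 8 -> clock=116. purged={a.com,b.com}
Op 30: insert c.com -> 10.0.0.1 (expiry=116+1=117). clock=116
lookup d.com: not in cache (expired or never inserted)

Answer: NXDOMAIN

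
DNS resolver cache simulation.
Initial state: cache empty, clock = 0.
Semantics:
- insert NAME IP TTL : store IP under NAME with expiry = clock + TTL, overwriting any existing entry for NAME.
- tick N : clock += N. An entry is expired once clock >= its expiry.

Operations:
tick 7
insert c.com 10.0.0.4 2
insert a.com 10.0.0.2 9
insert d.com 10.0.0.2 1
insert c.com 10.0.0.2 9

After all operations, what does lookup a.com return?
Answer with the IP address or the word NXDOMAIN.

Op 1: tick 7 -> clock=7.
Op 2: insert c.com -> 10.0.0.4 (expiry=7+2=9). clock=7
Op 3: insert a.com -> 10.0.0.2 (expiry=7+9=16). clock=7
Op 4: insert d.com -> 10.0.0.2 (expiry=7+1=8). clock=7
Op 5: insert c.com -> 10.0.0.2 (expiry=7+9=16). clock=7
lookup a.com: present, ip=10.0.0.2 expiry=16 > clock=7

Answer: 10.0.0.2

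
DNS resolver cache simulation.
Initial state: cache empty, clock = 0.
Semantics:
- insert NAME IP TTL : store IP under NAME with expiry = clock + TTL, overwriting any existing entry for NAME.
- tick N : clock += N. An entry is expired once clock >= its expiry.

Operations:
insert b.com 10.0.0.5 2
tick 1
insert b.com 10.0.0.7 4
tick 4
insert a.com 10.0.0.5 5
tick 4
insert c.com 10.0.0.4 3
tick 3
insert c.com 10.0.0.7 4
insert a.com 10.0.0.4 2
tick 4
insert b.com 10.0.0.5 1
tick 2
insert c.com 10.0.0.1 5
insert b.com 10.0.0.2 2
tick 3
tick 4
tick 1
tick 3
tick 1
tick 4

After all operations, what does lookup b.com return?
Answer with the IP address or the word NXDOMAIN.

Op 1: insert b.com -> 10.0.0.5 (expiry=0+2=2). clock=0
Op 2: tick 1 -> clock=1.
Op 3: insert b.com -> 10.0.0.7 (expiry=1+4=5). clock=1
Op 4: tick 4 -> clock=5. purged={b.com}
Op 5: insert a.com -> 10.0.0.5 (expiry=5+5=10). clock=5
Op 6: tick 4 -> clock=9.
Op 7: insert c.com -> 10.0.0.4 (expiry=9+3=12). clock=9
Op 8: tick 3 -> clock=12. purged={a.com,c.com}
Op 9: insert c.com -> 10.0.0.7 (expiry=12+4=16). clock=12
Op 10: insert a.com -> 10.0.0.4 (expiry=12+2=14). clock=12
Op 11: tick 4 -> clock=16. purged={a.com,c.com}
Op 12: insert b.com -> 10.0.0.5 (expiry=16+1=17). clock=16
Op 13: tick 2 -> clock=18. purged={b.com}
Op 14: insert c.com -> 10.0.0.1 (expiry=18+5=23). clock=18
Op 15: insert b.com -> 10.0.0.2 (expiry=18+2=20). clock=18
Op 16: tick 3 -> clock=21. purged={b.com}
Op 17: tick 4 -> clock=25. purged={c.com}
Op 18: tick 1 -> clock=26.
Op 19: tick 3 -> clock=29.
Op 20: tick 1 -> clock=30.
Op 21: tick 4 -> clock=34.
lookup b.com: not in cache (expired or never inserted)

Answer: NXDOMAIN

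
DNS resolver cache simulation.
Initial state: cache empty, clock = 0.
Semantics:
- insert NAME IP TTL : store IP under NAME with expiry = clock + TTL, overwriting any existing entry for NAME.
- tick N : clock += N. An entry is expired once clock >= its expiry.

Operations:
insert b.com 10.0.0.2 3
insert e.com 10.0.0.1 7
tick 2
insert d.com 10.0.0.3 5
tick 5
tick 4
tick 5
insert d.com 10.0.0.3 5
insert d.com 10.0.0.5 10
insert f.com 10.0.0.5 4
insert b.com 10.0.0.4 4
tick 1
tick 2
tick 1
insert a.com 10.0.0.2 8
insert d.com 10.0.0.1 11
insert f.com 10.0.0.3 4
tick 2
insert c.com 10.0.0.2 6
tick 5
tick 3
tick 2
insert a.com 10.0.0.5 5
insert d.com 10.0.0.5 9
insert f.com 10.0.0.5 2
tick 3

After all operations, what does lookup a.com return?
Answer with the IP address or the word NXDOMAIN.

Answer: 10.0.0.5

Derivation:
Op 1: insert b.com -> 10.0.0.2 (expiry=0+3=3). clock=0
Op 2: insert e.com -> 10.0.0.1 (expiry=0+7=7). clock=0
Op 3: tick 2 -> clock=2.
Op 4: insert d.com -> 10.0.0.3 (expiry=2+5=7). clock=2
Op 5: tick 5 -> clock=7. purged={b.com,d.com,e.com}
Op 6: tick 4 -> clock=11.
Op 7: tick 5 -> clock=16.
Op 8: insert d.com -> 10.0.0.3 (expiry=16+5=21). clock=16
Op 9: insert d.com -> 10.0.0.5 (expiry=16+10=26). clock=16
Op 10: insert f.com -> 10.0.0.5 (expiry=16+4=20). clock=16
Op 11: insert b.com -> 10.0.0.4 (expiry=16+4=20). clock=16
Op 12: tick 1 -> clock=17.
Op 13: tick 2 -> clock=19.
Op 14: tick 1 -> clock=20. purged={b.com,f.com}
Op 15: insert a.com -> 10.0.0.2 (expiry=20+8=28). clock=20
Op 16: insert d.com -> 10.0.0.1 (expiry=20+11=31). clock=20
Op 17: insert f.com -> 10.0.0.3 (expiry=20+4=24). clock=20
Op 18: tick 2 -> clock=22.
Op 19: insert c.com -> 10.0.0.2 (expiry=22+6=28). clock=22
Op 20: tick 5 -> clock=27. purged={f.com}
Op 21: tick 3 -> clock=30. purged={a.com,c.com}
Op 22: tick 2 -> clock=32. purged={d.com}
Op 23: insert a.com -> 10.0.0.5 (expiry=32+5=37). clock=32
Op 24: insert d.com -> 10.0.0.5 (expiry=32+9=41). clock=32
Op 25: insert f.com -> 10.0.0.5 (expiry=32+2=34). clock=32
Op 26: tick 3 -> clock=35. purged={f.com}
lookup a.com: present, ip=10.0.0.5 expiry=37 > clock=35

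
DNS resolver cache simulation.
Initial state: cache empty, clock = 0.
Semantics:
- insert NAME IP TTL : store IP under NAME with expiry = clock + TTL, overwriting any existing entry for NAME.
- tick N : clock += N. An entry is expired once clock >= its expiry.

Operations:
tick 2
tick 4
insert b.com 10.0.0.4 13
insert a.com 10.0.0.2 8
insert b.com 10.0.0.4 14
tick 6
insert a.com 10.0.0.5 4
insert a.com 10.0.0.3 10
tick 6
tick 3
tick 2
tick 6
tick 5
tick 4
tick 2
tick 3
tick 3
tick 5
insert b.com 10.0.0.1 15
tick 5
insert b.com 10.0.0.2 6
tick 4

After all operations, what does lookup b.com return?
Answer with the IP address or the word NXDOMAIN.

Op 1: tick 2 -> clock=2.
Op 2: tick 4 -> clock=6.
Op 3: insert b.com -> 10.0.0.4 (expiry=6+13=19). clock=6
Op 4: insert a.com -> 10.0.0.2 (expiry=6+8=14). clock=6
Op 5: insert b.com -> 10.0.0.4 (expiry=6+14=20). clock=6
Op 6: tick 6 -> clock=12.
Op 7: insert a.com -> 10.0.0.5 (expiry=12+4=16). clock=12
Op 8: insert a.com -> 10.0.0.3 (expiry=12+10=22). clock=12
Op 9: tick 6 -> clock=18.
Op 10: tick 3 -> clock=21. purged={b.com}
Op 11: tick 2 -> clock=23. purged={a.com}
Op 12: tick 6 -> clock=29.
Op 13: tick 5 -> clock=34.
Op 14: tick 4 -> clock=38.
Op 15: tick 2 -> clock=40.
Op 16: tick 3 -> clock=43.
Op 17: tick 3 -> clock=46.
Op 18: tick 5 -> clock=51.
Op 19: insert b.com -> 10.0.0.1 (expiry=51+15=66). clock=51
Op 20: tick 5 -> clock=56.
Op 21: insert b.com -> 10.0.0.2 (expiry=56+6=62). clock=56
Op 22: tick 4 -> clock=60.
lookup b.com: present, ip=10.0.0.2 expiry=62 > clock=60

Answer: 10.0.0.2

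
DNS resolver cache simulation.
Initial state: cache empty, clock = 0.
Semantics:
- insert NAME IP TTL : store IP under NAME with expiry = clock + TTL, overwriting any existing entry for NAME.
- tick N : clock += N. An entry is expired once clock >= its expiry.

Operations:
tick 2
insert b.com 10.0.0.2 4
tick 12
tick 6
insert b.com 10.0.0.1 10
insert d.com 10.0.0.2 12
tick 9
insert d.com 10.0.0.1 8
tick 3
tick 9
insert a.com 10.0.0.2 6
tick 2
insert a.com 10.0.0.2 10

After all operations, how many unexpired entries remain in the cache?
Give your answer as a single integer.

Op 1: tick 2 -> clock=2.
Op 2: insert b.com -> 10.0.0.2 (expiry=2+4=6). clock=2
Op 3: tick 12 -> clock=14. purged={b.com}
Op 4: tick 6 -> clock=20.
Op 5: insert b.com -> 10.0.0.1 (expiry=20+10=30). clock=20
Op 6: insert d.com -> 10.0.0.2 (expiry=20+12=32). clock=20
Op 7: tick 9 -> clock=29.
Op 8: insert d.com -> 10.0.0.1 (expiry=29+8=37). clock=29
Op 9: tick 3 -> clock=32. purged={b.com}
Op 10: tick 9 -> clock=41. purged={d.com}
Op 11: insert a.com -> 10.0.0.2 (expiry=41+6=47). clock=41
Op 12: tick 2 -> clock=43.
Op 13: insert a.com -> 10.0.0.2 (expiry=43+10=53). clock=43
Final cache (unexpired): {a.com} -> size=1

Answer: 1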